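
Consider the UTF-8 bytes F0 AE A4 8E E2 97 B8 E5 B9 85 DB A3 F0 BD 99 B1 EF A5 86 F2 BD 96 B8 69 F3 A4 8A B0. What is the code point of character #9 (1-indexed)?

U+E42B0

Offset 0: leading byte 0xF0 = 11110000 → 4-byte char #1 = F0 AE A4 8E.
Offset 4: leading byte 0xE2 = 11100010 → 3-byte char #2 = E2 97 B8.
Offset 7: leading byte 0xE5 = 11100101 → 3-byte char #3 = E5 B9 85.
Offset 10: leading byte 0xDB = 11011011 → 2-byte char #4 = DB A3.
Offset 12: leading byte 0xF0 = 11110000 → 4-byte char #5 = F0 BD 99 B1.
Offset 16: leading byte 0xEF = 11101111 → 3-byte char #6 = EF A5 86.
Offset 19: leading byte 0xF2 = 11110010 → 4-byte char #7 = F2 BD 96 B8.
Offset 23: leading byte 0x69 = 01101001 → 1-byte char #8 = 69.
Offset 24: leading byte 0xF3 = 11110011 → 4-byte char #9 = F3 A4 8A B0.
Leading byte 0xF3 = 11110011 matches 11110xxx → 4-byte sequence.
Byte 1: 0xF3 = 11110011, payload 011 (3 bits).
Byte 2: 0xA4 = 10100100 (10xxxxxx ✓), payload 100100.
Byte 3: 0x8A = 10001010 (10xxxxxx ✓), payload 001010.
Byte 4: 0xB0 = 10110000 (10xxxxxx ✓), payload 110000.
Concatenate: 011100100001010110000 = 0xE42B0 (21 bits → U+E42B0).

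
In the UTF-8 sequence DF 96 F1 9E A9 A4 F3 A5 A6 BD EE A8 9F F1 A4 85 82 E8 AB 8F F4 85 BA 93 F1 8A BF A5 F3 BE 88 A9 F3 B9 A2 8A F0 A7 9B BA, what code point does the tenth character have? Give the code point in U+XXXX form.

Offset 0: leading byte 0xDF = 11011111 → 2-byte char #1 = DF 96.
Offset 2: leading byte 0xF1 = 11110001 → 4-byte char #2 = F1 9E A9 A4.
Offset 6: leading byte 0xF3 = 11110011 → 4-byte char #3 = F3 A5 A6 BD.
Offset 10: leading byte 0xEE = 11101110 → 3-byte char #4 = EE A8 9F.
Offset 13: leading byte 0xF1 = 11110001 → 4-byte char #5 = F1 A4 85 82.
Offset 17: leading byte 0xE8 = 11101000 → 3-byte char #6 = E8 AB 8F.
Offset 20: leading byte 0xF4 = 11110100 → 4-byte char #7 = F4 85 BA 93.
Offset 24: leading byte 0xF1 = 11110001 → 4-byte char #8 = F1 8A BF A5.
Offset 28: leading byte 0xF3 = 11110011 → 4-byte char #9 = F3 BE 88 A9.
Offset 32: leading byte 0xF3 = 11110011 → 4-byte char #10 = F3 B9 A2 8A.
Leading byte 0xF3 = 11110011 matches 11110xxx → 4-byte sequence.
Byte 1: 0xF3 = 11110011, payload 011 (3 bits).
Byte 2: 0xB9 = 10111001 (10xxxxxx ✓), payload 111001.
Byte 3: 0xA2 = 10100010 (10xxxxxx ✓), payload 100010.
Byte 4: 0x8A = 10001010 (10xxxxxx ✓), payload 001010.
Concatenate: 011111001100010001010 = 0xF988A (21 bits → U+F988A).

U+F988A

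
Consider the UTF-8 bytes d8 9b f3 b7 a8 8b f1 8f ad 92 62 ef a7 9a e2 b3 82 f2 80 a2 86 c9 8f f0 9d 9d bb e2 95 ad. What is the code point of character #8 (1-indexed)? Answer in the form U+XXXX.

U+024F

Offset 0: leading byte 0xD8 = 11011000 → 2-byte char #1 = D8 9B.
Offset 2: leading byte 0xF3 = 11110011 → 4-byte char #2 = F3 B7 A8 8B.
Offset 6: leading byte 0xF1 = 11110001 → 4-byte char #3 = F1 8F AD 92.
Offset 10: leading byte 0x62 = 01100010 → 1-byte char #4 = 62.
Offset 11: leading byte 0xEF = 11101111 → 3-byte char #5 = EF A7 9A.
Offset 14: leading byte 0xE2 = 11100010 → 3-byte char #6 = E2 B3 82.
Offset 17: leading byte 0xF2 = 11110010 → 4-byte char #7 = F2 80 A2 86.
Offset 21: leading byte 0xC9 = 11001001 → 2-byte char #8 = C9 8F.
Leading byte 0xC9 = 11001001 matches 110xxxxx → 2-byte sequence.
Byte 1: 0xC9 = 11001001, payload 01001 (5 bits).
Byte 2: 0x8F = 10001111 (10xxxxxx ✓), payload 001111.
Concatenate: 01001001111 = 0x24F (11 bits → U+024F).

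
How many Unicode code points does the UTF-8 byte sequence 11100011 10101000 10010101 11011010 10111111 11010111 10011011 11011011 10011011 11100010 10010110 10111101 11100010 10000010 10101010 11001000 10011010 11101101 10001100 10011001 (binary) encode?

Byte at offset 0: 0xE3 = 11100011 → 3-byte char (#1). Advance 3.
Byte at offset 3: 0xDA = 11011010 → 2-byte char (#2). Advance 2.
Byte at offset 5: 0xD7 = 11010111 → 2-byte char (#3). Advance 2.
Byte at offset 7: 0xDB = 11011011 → 2-byte char (#4). Advance 2.
Byte at offset 9: 0xE2 = 11100010 → 3-byte char (#5). Advance 3.
Byte at offset 12: 0xE2 = 11100010 → 3-byte char (#6). Advance 3.
Byte at offset 15: 0xC8 = 11001000 → 2-byte char (#7). Advance 2.
Byte at offset 17: 0xED = 11101101 → 3-byte char (#8). Advance 3.
Reached end at offset 20 after 8 code points.

8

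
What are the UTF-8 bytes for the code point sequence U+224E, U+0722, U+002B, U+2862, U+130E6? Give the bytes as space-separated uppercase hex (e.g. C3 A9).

U+224E: 3-byte form → E2 89 8E.
U+0722: 2-byte form → DC A2.
U+002B: 1-byte form → 2B.
U+2862: 3-byte form → E2 A1 A2.
U+130E6: 4-byte form → F0 93 83 A6.
Concatenated (13 bytes): E2 89 8E DC A2 2B E2 A1 A2 F0 93 83 A6.

E2 89 8E DC A2 2B E2 A1 A2 F0 93 83 A6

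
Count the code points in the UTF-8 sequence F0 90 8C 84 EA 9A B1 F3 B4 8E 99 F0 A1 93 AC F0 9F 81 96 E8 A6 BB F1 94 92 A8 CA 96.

8

Byte at offset 0: 0xF0 = 11110000 → 4-byte char (#1). Advance 4.
Byte at offset 4: 0xEA = 11101010 → 3-byte char (#2). Advance 3.
Byte at offset 7: 0xF3 = 11110011 → 4-byte char (#3). Advance 4.
Byte at offset 11: 0xF0 = 11110000 → 4-byte char (#4). Advance 4.
Byte at offset 15: 0xF0 = 11110000 → 4-byte char (#5). Advance 4.
Byte at offset 19: 0xE8 = 11101000 → 3-byte char (#6). Advance 3.
Byte at offset 22: 0xF1 = 11110001 → 4-byte char (#7). Advance 4.
Byte at offset 26: 0xCA = 11001010 → 2-byte char (#8). Advance 2.
Reached end at offset 28 after 8 code points.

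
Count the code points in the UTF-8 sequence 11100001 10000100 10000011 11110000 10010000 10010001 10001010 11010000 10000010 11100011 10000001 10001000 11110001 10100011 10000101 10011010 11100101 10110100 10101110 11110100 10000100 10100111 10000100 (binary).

7

Byte at offset 0: 0xE1 = 11100001 → 3-byte char (#1). Advance 3.
Byte at offset 3: 0xF0 = 11110000 → 4-byte char (#2). Advance 4.
Byte at offset 7: 0xD0 = 11010000 → 2-byte char (#3). Advance 2.
Byte at offset 9: 0xE3 = 11100011 → 3-byte char (#4). Advance 3.
Byte at offset 12: 0xF1 = 11110001 → 4-byte char (#5). Advance 4.
Byte at offset 16: 0xE5 = 11100101 → 3-byte char (#6). Advance 3.
Byte at offset 19: 0xF4 = 11110100 → 4-byte char (#7). Advance 4.
Reached end at offset 23 after 7 code points.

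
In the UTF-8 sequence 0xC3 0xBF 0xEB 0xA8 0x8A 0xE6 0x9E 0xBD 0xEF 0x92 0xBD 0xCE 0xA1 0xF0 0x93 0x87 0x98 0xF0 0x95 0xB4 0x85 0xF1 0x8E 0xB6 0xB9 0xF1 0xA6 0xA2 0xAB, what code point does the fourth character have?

Offset 0: leading byte 0xC3 = 11000011 → 2-byte char #1 = C3 BF.
Offset 2: leading byte 0xEB = 11101011 → 3-byte char #2 = EB A8 8A.
Offset 5: leading byte 0xE6 = 11100110 → 3-byte char #3 = E6 9E BD.
Offset 8: leading byte 0xEF = 11101111 → 3-byte char #4 = EF 92 BD.
Leading byte 0xEF = 11101111 matches 1110xxxx → 3-byte sequence.
Byte 1: 0xEF = 11101111, payload 1111 (4 bits).
Byte 2: 0x92 = 10010010 (10xxxxxx ✓), payload 010010.
Byte 3: 0xBD = 10111101 (10xxxxxx ✓), payload 111101.
Concatenate: 1111010010111101 = 0xF4BD (16 bits → U+F4BD).

U+F4BD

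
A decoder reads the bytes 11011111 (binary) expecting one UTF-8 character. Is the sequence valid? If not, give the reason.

Leading byte 0xDF = 11011111 → 2-byte form, but only 1 byte is present.

invalid (sequence truncated)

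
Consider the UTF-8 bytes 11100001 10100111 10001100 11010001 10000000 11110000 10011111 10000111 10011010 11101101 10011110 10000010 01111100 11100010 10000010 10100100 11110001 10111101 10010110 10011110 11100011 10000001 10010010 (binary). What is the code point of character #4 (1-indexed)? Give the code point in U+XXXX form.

U+D782

Offset 0: leading byte 0xE1 = 11100001 → 3-byte char #1 = E1 A7 8C.
Offset 3: leading byte 0xD1 = 11010001 → 2-byte char #2 = D1 80.
Offset 5: leading byte 0xF0 = 11110000 → 4-byte char #3 = F0 9F 87 9A.
Offset 9: leading byte 0xED = 11101101 → 3-byte char #4 = ED 9E 82.
Leading byte 0xED = 11101101 matches 1110xxxx → 3-byte sequence.
Byte 1: 0xED = 11101101, payload 1101 (4 bits).
Byte 2: 0x9E = 10011110 (10xxxxxx ✓), payload 011110.
Byte 3: 0x82 = 10000010 (10xxxxxx ✓), payload 000010.
Concatenate: 1101011110000010 = 0xD782 (16 bits → U+D782).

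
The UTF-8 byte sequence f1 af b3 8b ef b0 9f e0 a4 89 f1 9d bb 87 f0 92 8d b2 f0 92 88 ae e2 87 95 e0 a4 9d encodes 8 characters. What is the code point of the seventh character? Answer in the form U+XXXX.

U+21D5

Offset 0: leading byte 0xF1 = 11110001 → 4-byte char #1 = F1 AF B3 8B.
Offset 4: leading byte 0xEF = 11101111 → 3-byte char #2 = EF B0 9F.
Offset 7: leading byte 0xE0 = 11100000 → 3-byte char #3 = E0 A4 89.
Offset 10: leading byte 0xF1 = 11110001 → 4-byte char #4 = F1 9D BB 87.
Offset 14: leading byte 0xF0 = 11110000 → 4-byte char #5 = F0 92 8D B2.
Offset 18: leading byte 0xF0 = 11110000 → 4-byte char #6 = F0 92 88 AE.
Offset 22: leading byte 0xE2 = 11100010 → 3-byte char #7 = E2 87 95.
Leading byte 0xE2 = 11100010 matches 1110xxxx → 3-byte sequence.
Byte 1: 0xE2 = 11100010, payload 0010 (4 bits).
Byte 2: 0x87 = 10000111 (10xxxxxx ✓), payload 000111.
Byte 3: 0x95 = 10010101 (10xxxxxx ✓), payload 010101.
Concatenate: 0010000111010101 = 0x21D5 (16 bits → U+21D5).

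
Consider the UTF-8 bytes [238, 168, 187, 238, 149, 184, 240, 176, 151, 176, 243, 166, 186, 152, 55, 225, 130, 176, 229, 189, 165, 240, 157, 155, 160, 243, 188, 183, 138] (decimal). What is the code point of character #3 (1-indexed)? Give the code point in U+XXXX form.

U+305F0

Offset 0: leading byte 0xEE = 11101110 → 3-byte char #1 = EE A8 BB.
Offset 3: leading byte 0xEE = 11101110 → 3-byte char #2 = EE 95 B8.
Offset 6: leading byte 0xF0 = 11110000 → 4-byte char #3 = F0 B0 97 B0.
Leading byte 0xF0 = 11110000 matches 11110xxx → 4-byte sequence.
Byte 1: 0xF0 = 11110000, payload 000 (3 bits).
Byte 2: 0xB0 = 10110000 (10xxxxxx ✓), payload 110000.
Byte 3: 0x97 = 10010111 (10xxxxxx ✓), payload 010111.
Byte 4: 0xB0 = 10110000 (10xxxxxx ✓), payload 110000.
Concatenate: 000110000010111110000 = 0x305F0 (21 bits → U+305F0).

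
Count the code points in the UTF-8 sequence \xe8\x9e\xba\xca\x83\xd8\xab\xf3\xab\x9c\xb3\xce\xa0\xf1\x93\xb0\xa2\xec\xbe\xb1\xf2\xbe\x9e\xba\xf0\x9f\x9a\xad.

9

Byte at offset 0: 0xE8 = 11101000 → 3-byte char (#1). Advance 3.
Byte at offset 3: 0xCA = 11001010 → 2-byte char (#2). Advance 2.
Byte at offset 5: 0xD8 = 11011000 → 2-byte char (#3). Advance 2.
Byte at offset 7: 0xF3 = 11110011 → 4-byte char (#4). Advance 4.
Byte at offset 11: 0xCE = 11001110 → 2-byte char (#5). Advance 2.
Byte at offset 13: 0xF1 = 11110001 → 4-byte char (#6). Advance 4.
Byte at offset 17: 0xEC = 11101100 → 3-byte char (#7). Advance 3.
Byte at offset 20: 0xF2 = 11110010 → 4-byte char (#8). Advance 4.
Byte at offset 24: 0xF0 = 11110000 → 4-byte char (#9). Advance 4.
Reached end at offset 28 after 9 code points.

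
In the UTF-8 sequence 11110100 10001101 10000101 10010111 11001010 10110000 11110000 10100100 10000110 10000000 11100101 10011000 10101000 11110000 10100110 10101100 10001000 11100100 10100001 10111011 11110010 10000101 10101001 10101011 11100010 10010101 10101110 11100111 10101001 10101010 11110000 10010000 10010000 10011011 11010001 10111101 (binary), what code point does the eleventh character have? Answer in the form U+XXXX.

Offset 0: leading byte 0xF4 = 11110100 → 4-byte char #1 = F4 8D 85 97.
Offset 4: leading byte 0xCA = 11001010 → 2-byte char #2 = CA B0.
Offset 6: leading byte 0xF0 = 11110000 → 4-byte char #3 = F0 A4 86 80.
Offset 10: leading byte 0xE5 = 11100101 → 3-byte char #4 = E5 98 A8.
Offset 13: leading byte 0xF0 = 11110000 → 4-byte char #5 = F0 A6 AC 88.
Offset 17: leading byte 0xE4 = 11100100 → 3-byte char #6 = E4 A1 BB.
Offset 20: leading byte 0xF2 = 11110010 → 4-byte char #7 = F2 85 A9 AB.
Offset 24: leading byte 0xE2 = 11100010 → 3-byte char #8 = E2 95 AE.
Offset 27: leading byte 0xE7 = 11100111 → 3-byte char #9 = E7 A9 AA.
Offset 30: leading byte 0xF0 = 11110000 → 4-byte char #10 = F0 90 90 9B.
Offset 34: leading byte 0xD1 = 11010001 → 2-byte char #11 = D1 BD.
Leading byte 0xD1 = 11010001 matches 110xxxxx → 2-byte sequence.
Byte 1: 0xD1 = 11010001, payload 10001 (5 bits).
Byte 2: 0xBD = 10111101 (10xxxxxx ✓), payload 111101.
Concatenate: 10001111101 = 0x47D (11 bits → U+047D).

U+047D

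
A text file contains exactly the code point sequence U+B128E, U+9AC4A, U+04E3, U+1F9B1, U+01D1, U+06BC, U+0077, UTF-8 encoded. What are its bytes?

U+B128E: 4-byte form → F2 B1 8A 8E.
U+9AC4A: 4-byte form → F2 9A B1 8A.
U+04E3: 2-byte form → D3 A3.
U+1F9B1: 4-byte form → F0 9F A6 B1.
U+01D1: 2-byte form → C7 91.
U+06BC: 2-byte form → DA BC.
U+0077: 1-byte form → 77.
Concatenated (19 bytes): F2 B1 8A 8E F2 9A B1 8A D3 A3 F0 9F A6 B1 C7 91 DA BC 77.

F2 B1 8A 8E F2 9A B1 8A D3 A3 F0 9F A6 B1 C7 91 DA BC 77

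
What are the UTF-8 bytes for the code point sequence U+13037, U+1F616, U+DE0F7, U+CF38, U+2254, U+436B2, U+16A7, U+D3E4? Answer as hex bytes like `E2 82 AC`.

U+13037: 4-byte form → F0 93 80 B7.
U+1F616: 4-byte form → F0 9F 98 96.
U+DE0F7: 4-byte form → F3 9E 83 B7.
U+CF38: 3-byte form → EC BC B8.
U+2254: 3-byte form → E2 89 94.
U+436B2: 4-byte form → F1 83 9A B2.
U+16A7: 3-byte form → E1 9A A7.
U+D3E4: 3-byte form → ED 8F A4.
Concatenated (28 bytes): F0 93 80 B7 F0 9F 98 96 F3 9E 83 B7 EC BC B8 E2 89 94 F1 83 9A B2 E1 9A A7 ED 8F A4.

F0 93 80 B7 F0 9F 98 96 F3 9E 83 B7 EC BC B8 E2 89 94 F1 83 9A B2 E1 9A A7 ED 8F A4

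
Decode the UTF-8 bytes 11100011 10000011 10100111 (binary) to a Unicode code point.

U+30E7

Leading byte 0xE3 = 11100011 matches 1110xxxx → 3-byte sequence.
Byte 1: 0xE3 = 11100011, payload 0011 (4 bits).
Byte 2: 0x83 = 10000011 (10xxxxxx ✓), payload 000011.
Byte 3: 0xA7 = 10100111 (10xxxxxx ✓), payload 100111.
Concatenate: 0011000011100111 = 0x30E7 (16 bits → U+30E7).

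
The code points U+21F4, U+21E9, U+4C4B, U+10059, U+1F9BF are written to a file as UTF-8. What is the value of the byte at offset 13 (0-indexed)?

0xF0

U+21F4 → 3-byte form E2 87 B4 at offsets 0–2.
U+21E9 → 3-byte form E2 87 A9 at offsets 3–5.
U+4C4B → 3-byte form E4 B1 8B at offsets 6–8.
U+10059 → 4-byte form F0 90 81 99 at offsets 9–12.
U+1F9BF → 4-byte form F0 9F A6 BF at offsets 13–16.
Offset 13 falls in char 5's range; it's byte 1 of F0 9F A6 BF = 0xF0.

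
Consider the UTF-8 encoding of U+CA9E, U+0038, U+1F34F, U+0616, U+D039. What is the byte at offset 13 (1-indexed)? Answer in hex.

0xB9

1-indexed offset 13 is 0-indexed offset 12.
U+CA9E → 3-byte form EC AA 9E at offsets 0–2.
U+0038 → 1-byte form 38 at offsets 3–3.
U+1F34F → 4-byte form F0 9F 8D 8F at offsets 4–7.
U+0616 → 2-byte form D8 96 at offsets 8–9.
U+D039 → 3-byte form ED 80 B9 at offsets 10–12.
Offset 12 falls in char 5's range; it's byte 3 of ED 80 B9 = 0xB9.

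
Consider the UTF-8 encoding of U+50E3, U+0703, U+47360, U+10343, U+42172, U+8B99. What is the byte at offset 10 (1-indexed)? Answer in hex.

0xF0

1-indexed offset 10 is 0-indexed offset 9.
U+50E3 → 3-byte form E5 83 A3 at offsets 0–2.
U+0703 → 2-byte form DC 83 at offsets 3–4.
U+47360 → 4-byte form F1 87 8D A0 at offsets 5–8.
U+10343 → 4-byte form F0 90 8D 83 at offsets 9–12.
Offset 9 falls in char 4's range; it's byte 1 of F0 90 8D 83 = 0xF0.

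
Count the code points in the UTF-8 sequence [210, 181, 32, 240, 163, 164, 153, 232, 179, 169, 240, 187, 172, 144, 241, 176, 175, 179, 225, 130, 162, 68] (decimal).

Byte at offset 0: 0xD2 = 11010010 → 2-byte char (#1). Advance 2.
Byte at offset 2: 0x20 = 00100000 → 1-byte char (#2). Advance 1.
Byte at offset 3: 0xF0 = 11110000 → 4-byte char (#3). Advance 4.
Byte at offset 7: 0xE8 = 11101000 → 3-byte char (#4). Advance 3.
Byte at offset 10: 0xF0 = 11110000 → 4-byte char (#5). Advance 4.
Byte at offset 14: 0xF1 = 11110001 → 4-byte char (#6). Advance 4.
Byte at offset 18: 0xE1 = 11100001 → 3-byte char (#7). Advance 3.
Byte at offset 21: 0x44 = 01000100 → 1-byte char (#8). Advance 1.
Reached end at offset 22 after 8 code points.

8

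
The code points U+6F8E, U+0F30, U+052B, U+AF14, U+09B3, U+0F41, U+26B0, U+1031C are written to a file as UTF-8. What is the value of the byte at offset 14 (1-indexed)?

1-indexed offset 14 is 0-indexed offset 13.
U+6F8E → 3-byte form E6 BE 8E at offsets 0–2.
U+0F30 → 3-byte form E0 BC B0 at offsets 3–5.
U+052B → 2-byte form D4 AB at offsets 6–7.
U+AF14 → 3-byte form EA BC 94 at offsets 8–10.
U+09B3 → 3-byte form E0 A6 B3 at offsets 11–13.
Offset 13 falls in char 5's range; it's byte 3 of E0 A6 B3 = 0xB3.

0xB3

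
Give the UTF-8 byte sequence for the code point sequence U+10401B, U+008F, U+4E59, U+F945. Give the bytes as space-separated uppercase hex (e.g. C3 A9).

F4 84 80 9B C2 8F E4 B9 99 EF A5 85

U+10401B: 4-byte form → F4 84 80 9B.
U+008F: 2-byte form → C2 8F.
U+4E59: 3-byte form → E4 B9 99.
U+F945: 3-byte form → EF A5 85.
Concatenated (12 bytes): F4 84 80 9B C2 8F E4 B9 99 EF A5 85.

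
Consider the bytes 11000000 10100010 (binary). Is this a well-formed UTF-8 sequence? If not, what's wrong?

invalid (overlong encoding)

Leading byte 0xC0 = 11000000 → 2-byte form.
Continuation bytes all match 10xxxxxx. Payload decodes to 0x22.
But 0x22 < 0x80, the minimum for a 2-byte sequence — this is an overlong encoding.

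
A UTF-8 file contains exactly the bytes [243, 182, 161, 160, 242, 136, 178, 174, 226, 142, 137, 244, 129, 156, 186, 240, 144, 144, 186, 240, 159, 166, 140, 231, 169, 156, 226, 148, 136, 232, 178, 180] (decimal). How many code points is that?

9

Byte at offset 0: 0xF3 = 11110011 → 4-byte char (#1). Advance 4.
Byte at offset 4: 0xF2 = 11110010 → 4-byte char (#2). Advance 4.
Byte at offset 8: 0xE2 = 11100010 → 3-byte char (#3). Advance 3.
Byte at offset 11: 0xF4 = 11110100 → 4-byte char (#4). Advance 4.
Byte at offset 15: 0xF0 = 11110000 → 4-byte char (#5). Advance 4.
Byte at offset 19: 0xF0 = 11110000 → 4-byte char (#6). Advance 4.
Byte at offset 23: 0xE7 = 11100111 → 3-byte char (#7). Advance 3.
Byte at offset 26: 0xE2 = 11100010 → 3-byte char (#8). Advance 3.
Byte at offset 29: 0xE8 = 11101000 → 3-byte char (#9). Advance 3.
Reached end at offset 32 after 9 code points.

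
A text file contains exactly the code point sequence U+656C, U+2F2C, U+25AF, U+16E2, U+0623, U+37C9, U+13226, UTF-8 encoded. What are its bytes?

U+656C: 3-byte form → E6 95 AC.
U+2F2C: 3-byte form → E2 BC AC.
U+25AF: 3-byte form → E2 96 AF.
U+16E2: 3-byte form → E1 9B A2.
U+0623: 2-byte form → D8 A3.
U+37C9: 3-byte form → E3 9F 89.
U+13226: 4-byte form → F0 93 88 A6.
Concatenated (21 bytes): E6 95 AC E2 BC AC E2 96 AF E1 9B A2 D8 A3 E3 9F 89 F0 93 88 A6.

E6 95 AC E2 BC AC E2 96 AF E1 9B A2 D8 A3 E3 9F 89 F0 93 88 A6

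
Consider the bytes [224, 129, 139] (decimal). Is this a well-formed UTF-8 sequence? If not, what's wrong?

invalid (overlong encoding)

Leading byte 0xE0 = 11100000 → 3-byte form.
Continuation bytes all match 10xxxxxx. Payload decodes to 0x4B.
But 0x4B < 0x800, the minimum for a 3-byte sequence — this is an overlong encoding.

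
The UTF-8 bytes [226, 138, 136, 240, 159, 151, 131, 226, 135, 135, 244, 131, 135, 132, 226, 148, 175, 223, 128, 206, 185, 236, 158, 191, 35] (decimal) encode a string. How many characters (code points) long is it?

Byte at offset 0: 0xE2 = 11100010 → 3-byte char (#1). Advance 3.
Byte at offset 3: 0xF0 = 11110000 → 4-byte char (#2). Advance 4.
Byte at offset 7: 0xE2 = 11100010 → 3-byte char (#3). Advance 3.
Byte at offset 10: 0xF4 = 11110100 → 4-byte char (#4). Advance 4.
Byte at offset 14: 0xE2 = 11100010 → 3-byte char (#5). Advance 3.
Byte at offset 17: 0xDF = 11011111 → 2-byte char (#6). Advance 2.
Byte at offset 19: 0xCE = 11001110 → 2-byte char (#7). Advance 2.
Byte at offset 21: 0xEC = 11101100 → 3-byte char (#8). Advance 3.
Byte at offset 24: 0x23 = 00100011 → 1-byte char (#9). Advance 1.
Reached end at offset 25 after 9 code points.

9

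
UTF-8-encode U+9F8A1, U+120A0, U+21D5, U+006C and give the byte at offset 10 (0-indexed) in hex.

0x95

U+9F8A1 → 4-byte form F2 9F A2 A1 at offsets 0–3.
U+120A0 → 4-byte form F0 92 82 A0 at offsets 4–7.
U+21D5 → 3-byte form E2 87 95 at offsets 8–10.
Offset 10 falls in char 3's range; it's byte 3 of E2 87 95 = 0x95.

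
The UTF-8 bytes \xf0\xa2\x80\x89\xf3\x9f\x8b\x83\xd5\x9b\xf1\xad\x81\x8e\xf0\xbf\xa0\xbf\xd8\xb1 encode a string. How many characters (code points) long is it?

Byte at offset 0: 0xF0 = 11110000 → 4-byte char (#1). Advance 4.
Byte at offset 4: 0xF3 = 11110011 → 4-byte char (#2). Advance 4.
Byte at offset 8: 0xD5 = 11010101 → 2-byte char (#3). Advance 2.
Byte at offset 10: 0xF1 = 11110001 → 4-byte char (#4). Advance 4.
Byte at offset 14: 0xF0 = 11110000 → 4-byte char (#5). Advance 4.
Byte at offset 18: 0xD8 = 11011000 → 2-byte char (#6). Advance 2.
Reached end at offset 20 after 6 code points.

6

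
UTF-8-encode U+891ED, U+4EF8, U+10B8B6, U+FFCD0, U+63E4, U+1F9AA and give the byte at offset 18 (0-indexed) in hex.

0xF0

U+891ED → 4-byte form F2 89 87 AD at offsets 0–3.
U+4EF8 → 3-byte form E4 BB B8 at offsets 4–6.
U+10B8B6 → 4-byte form F4 8B A2 B6 at offsets 7–10.
U+FFCD0 → 4-byte form F3 BF B3 90 at offsets 11–14.
U+63E4 → 3-byte form E6 8F A4 at offsets 15–17.
U+1F9AA → 4-byte form F0 9F A6 AA at offsets 18–21.
Offset 18 falls in char 6's range; it's byte 1 of F0 9F A6 AA = 0xF0.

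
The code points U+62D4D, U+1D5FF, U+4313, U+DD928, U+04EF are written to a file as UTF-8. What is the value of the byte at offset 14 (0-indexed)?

0xA8

U+62D4D → 4-byte form F1 A2 B5 8D at offsets 0–3.
U+1D5FF → 4-byte form F0 9D 97 BF at offsets 4–7.
U+4313 → 3-byte form E4 8C 93 at offsets 8–10.
U+DD928 → 4-byte form F3 9D A4 A8 at offsets 11–14.
Offset 14 falls in char 4's range; it's byte 4 of F3 9D A4 A8 = 0xA8.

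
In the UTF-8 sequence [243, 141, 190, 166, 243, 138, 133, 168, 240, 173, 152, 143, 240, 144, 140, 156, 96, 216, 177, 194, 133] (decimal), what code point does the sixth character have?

U+0631

Offset 0: leading byte 0xF3 = 11110011 → 4-byte char #1 = F3 8D BE A6.
Offset 4: leading byte 0xF3 = 11110011 → 4-byte char #2 = F3 8A 85 A8.
Offset 8: leading byte 0xF0 = 11110000 → 4-byte char #3 = F0 AD 98 8F.
Offset 12: leading byte 0xF0 = 11110000 → 4-byte char #4 = F0 90 8C 9C.
Offset 16: leading byte 0x60 = 01100000 → 1-byte char #5 = 60.
Offset 17: leading byte 0xD8 = 11011000 → 2-byte char #6 = D8 B1.
Leading byte 0xD8 = 11011000 matches 110xxxxx → 2-byte sequence.
Byte 1: 0xD8 = 11011000, payload 11000 (5 bits).
Byte 2: 0xB1 = 10110001 (10xxxxxx ✓), payload 110001.
Concatenate: 11000110001 = 0x631 (11 bits → U+0631).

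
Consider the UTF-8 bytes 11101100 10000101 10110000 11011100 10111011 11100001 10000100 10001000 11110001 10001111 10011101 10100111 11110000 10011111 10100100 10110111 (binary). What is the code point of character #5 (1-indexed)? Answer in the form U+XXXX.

U+1F937

Offset 0: leading byte 0xEC = 11101100 → 3-byte char #1 = EC 85 B0.
Offset 3: leading byte 0xDC = 11011100 → 2-byte char #2 = DC BB.
Offset 5: leading byte 0xE1 = 11100001 → 3-byte char #3 = E1 84 88.
Offset 8: leading byte 0xF1 = 11110001 → 4-byte char #4 = F1 8F 9D A7.
Offset 12: leading byte 0xF0 = 11110000 → 4-byte char #5 = F0 9F A4 B7.
Leading byte 0xF0 = 11110000 matches 11110xxx → 4-byte sequence.
Byte 1: 0xF0 = 11110000, payload 000 (3 bits).
Byte 2: 0x9F = 10011111 (10xxxxxx ✓), payload 011111.
Byte 3: 0xA4 = 10100100 (10xxxxxx ✓), payload 100100.
Byte 4: 0xB7 = 10110111 (10xxxxxx ✓), payload 110111.
Concatenate: 000011111100100110111 = 0x1F937 (21 bits → U+1F937).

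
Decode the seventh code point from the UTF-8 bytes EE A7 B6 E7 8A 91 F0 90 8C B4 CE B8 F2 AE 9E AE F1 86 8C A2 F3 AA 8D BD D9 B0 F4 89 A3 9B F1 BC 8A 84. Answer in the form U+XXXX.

Offset 0: leading byte 0xEE = 11101110 → 3-byte char #1 = EE A7 B6.
Offset 3: leading byte 0xE7 = 11100111 → 3-byte char #2 = E7 8A 91.
Offset 6: leading byte 0xF0 = 11110000 → 4-byte char #3 = F0 90 8C B4.
Offset 10: leading byte 0xCE = 11001110 → 2-byte char #4 = CE B8.
Offset 12: leading byte 0xF2 = 11110010 → 4-byte char #5 = F2 AE 9E AE.
Offset 16: leading byte 0xF1 = 11110001 → 4-byte char #6 = F1 86 8C A2.
Offset 20: leading byte 0xF3 = 11110011 → 4-byte char #7 = F3 AA 8D BD.
Leading byte 0xF3 = 11110011 matches 11110xxx → 4-byte sequence.
Byte 1: 0xF3 = 11110011, payload 011 (3 bits).
Byte 2: 0xAA = 10101010 (10xxxxxx ✓), payload 101010.
Byte 3: 0x8D = 10001101 (10xxxxxx ✓), payload 001101.
Byte 4: 0xBD = 10111101 (10xxxxxx ✓), payload 111101.
Concatenate: 011101010001101111101 = 0xEA37D (21 bits → U+EA37D).

U+EA37D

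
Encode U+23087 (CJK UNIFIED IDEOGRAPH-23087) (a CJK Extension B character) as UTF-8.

U+23087 = 0x23087 = 143495 decimal. In range U+10000–U+10FFFF → 4-byte form: 11110xxx 10xxxxxx 10xxxxxx 10xxxxxx.
Binary (21 bits): 000100011000010000111.
Split 3+6+6+6: 000 | 100011 | 000010 | 000111.
Byte 1: 11110000 = 0xF0.
Byte 2: 10100011 = 0xA3.
Byte 3: 10000010 = 0x82.
Byte 4: 10000111 = 0x87.

F0 A3 82 87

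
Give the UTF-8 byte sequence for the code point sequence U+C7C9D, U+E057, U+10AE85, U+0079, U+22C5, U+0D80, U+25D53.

U+C7C9D: 4-byte form → F3 87 B2 9D.
U+E057: 3-byte form → EE 81 97.
U+10AE85: 4-byte form → F4 8A BA 85.
U+0079: 1-byte form → 79.
U+22C5: 3-byte form → E2 8B 85.
U+0D80: 3-byte form → E0 B6 80.
U+25D53: 4-byte form → F0 A5 B5 93.
Concatenated (22 bytes): F3 87 B2 9D EE 81 97 F4 8A BA 85 79 E2 8B 85 E0 B6 80 F0 A5 B5 93.

F3 87 B2 9D EE 81 97 F4 8A BA 85 79 E2 8B 85 E0 B6 80 F0 A5 B5 93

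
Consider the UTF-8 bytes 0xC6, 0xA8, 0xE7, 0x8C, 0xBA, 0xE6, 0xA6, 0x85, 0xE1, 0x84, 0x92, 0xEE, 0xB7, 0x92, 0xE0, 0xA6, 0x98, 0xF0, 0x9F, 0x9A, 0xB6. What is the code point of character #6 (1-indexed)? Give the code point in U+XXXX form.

U+0998

Offset 0: leading byte 0xC6 = 11000110 → 2-byte char #1 = C6 A8.
Offset 2: leading byte 0xE7 = 11100111 → 3-byte char #2 = E7 8C BA.
Offset 5: leading byte 0xE6 = 11100110 → 3-byte char #3 = E6 A6 85.
Offset 8: leading byte 0xE1 = 11100001 → 3-byte char #4 = E1 84 92.
Offset 11: leading byte 0xEE = 11101110 → 3-byte char #5 = EE B7 92.
Offset 14: leading byte 0xE0 = 11100000 → 3-byte char #6 = E0 A6 98.
Leading byte 0xE0 = 11100000 matches 1110xxxx → 3-byte sequence.
Byte 1: 0xE0 = 11100000, payload 0000 (4 bits).
Byte 2: 0xA6 = 10100110 (10xxxxxx ✓), payload 100110.
Byte 3: 0x98 = 10011000 (10xxxxxx ✓), payload 011000.
Concatenate: 0000100110011000 = 0x998 (16 bits → U+0998).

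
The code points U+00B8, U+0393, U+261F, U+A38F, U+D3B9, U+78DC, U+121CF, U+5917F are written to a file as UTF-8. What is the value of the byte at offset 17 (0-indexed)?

0x92

U+00B8 → 2-byte form C2 B8 at offsets 0–1.
U+0393 → 2-byte form CE 93 at offsets 2–3.
U+261F → 3-byte form E2 98 9F at offsets 4–6.
U+A38F → 3-byte form EA 8E 8F at offsets 7–9.
U+D3B9 → 3-byte form ED 8E B9 at offsets 10–12.
U+78DC → 3-byte form E7 A3 9C at offsets 13–15.
U+121CF → 4-byte form F0 92 87 8F at offsets 16–19.
Offset 17 falls in char 7's range; it's byte 2 of F0 92 87 8F = 0x92.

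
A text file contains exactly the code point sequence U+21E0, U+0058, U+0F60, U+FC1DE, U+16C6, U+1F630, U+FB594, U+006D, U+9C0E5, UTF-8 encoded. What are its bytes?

E2 87 A0 58 E0 BD A0 F3 BC 87 9E E1 9B 86 F0 9F 98 B0 F3 BB 96 94 6D F2 9C 83 A5

U+21E0: 3-byte form → E2 87 A0.
U+0058: 1-byte form → 58.
U+0F60: 3-byte form → E0 BD A0.
U+FC1DE: 4-byte form → F3 BC 87 9E.
U+16C6: 3-byte form → E1 9B 86.
U+1F630: 4-byte form → F0 9F 98 B0.
U+FB594: 4-byte form → F3 BB 96 94.
U+006D: 1-byte form → 6D.
U+9C0E5: 4-byte form → F2 9C 83 A5.
Concatenated (27 bytes): E2 87 A0 58 E0 BD A0 F3 BC 87 9E E1 9B 86 F0 9F 98 B0 F3 BB 96 94 6D F2 9C 83 A5.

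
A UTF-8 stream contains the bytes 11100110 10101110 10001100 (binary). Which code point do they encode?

U+6B8C

Leading byte 0xE6 = 11100110 matches 1110xxxx → 3-byte sequence.
Byte 1: 0xE6 = 11100110, payload 0110 (4 bits).
Byte 2: 0xAE = 10101110 (10xxxxxx ✓), payload 101110.
Byte 3: 0x8C = 10001100 (10xxxxxx ✓), payload 001100.
Concatenate: 0110101110001100 = 0x6B8C (16 bits → U+6B8C).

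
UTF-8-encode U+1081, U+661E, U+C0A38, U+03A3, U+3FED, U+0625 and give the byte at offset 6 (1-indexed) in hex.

0x9E

1-indexed offset 6 is 0-indexed offset 5.
U+1081 → 3-byte form E1 82 81 at offsets 0–2.
U+661E → 3-byte form E6 98 9E at offsets 3–5.
Offset 5 falls in char 2's range; it's byte 3 of E6 98 9E = 0x9E.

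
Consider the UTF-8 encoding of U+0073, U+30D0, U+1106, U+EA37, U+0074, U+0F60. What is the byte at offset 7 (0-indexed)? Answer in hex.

U+0073 → 1-byte form 73 at offsets 0–0.
U+30D0 → 3-byte form E3 83 90 at offsets 1–3.
U+1106 → 3-byte form E1 84 86 at offsets 4–6.
U+EA37 → 3-byte form EE A8 B7 at offsets 7–9.
Offset 7 falls in char 4's range; it's byte 1 of EE A8 B7 = 0xEE.

0xEE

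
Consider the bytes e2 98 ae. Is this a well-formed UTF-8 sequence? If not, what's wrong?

valid

Leading byte 0xE2 = 11100010 → 3-byte form.
Continuation bytes 0x98=10011000, 0xAE=10101110 all match 10xxxxxx.
Decoded value 0x262E is ≥ 0x800 (shortest form) and not a surrogate.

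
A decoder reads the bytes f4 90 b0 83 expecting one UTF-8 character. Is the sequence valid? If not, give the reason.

Leading byte 0xF4 = 11110100 → 4-byte form.
Payload = 0x110C03, which exceeds U+10FFFF, the maximum Unicode code point. (Leading bytes F5–FF, or F4 followed by ≥ 0x90, are invalid.)

invalid (encodes a value above U+10FFFF)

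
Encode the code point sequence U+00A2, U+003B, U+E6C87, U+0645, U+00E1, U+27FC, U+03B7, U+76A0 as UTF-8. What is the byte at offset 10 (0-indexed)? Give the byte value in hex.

U+00A2 → 2-byte form C2 A2 at offsets 0–1.
U+003B → 1-byte form 3B at offsets 2–2.
U+E6C87 → 4-byte form F3 A6 B2 87 at offsets 3–6.
U+0645 → 2-byte form D9 85 at offsets 7–8.
U+00E1 → 2-byte form C3 A1 at offsets 9–10.
Offset 10 falls in char 5's range; it's byte 2 of C3 A1 = 0xA1.

0xA1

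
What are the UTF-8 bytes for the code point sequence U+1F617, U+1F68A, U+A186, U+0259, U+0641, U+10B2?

U+1F617: 4-byte form → F0 9F 98 97.
U+1F68A: 4-byte form → F0 9F 9A 8A.
U+A186: 3-byte form → EA 86 86.
U+0259: 2-byte form → C9 99.
U+0641: 2-byte form → D9 81.
U+10B2: 3-byte form → E1 82 B2.
Concatenated (18 bytes): F0 9F 98 97 F0 9F 9A 8A EA 86 86 C9 99 D9 81 E1 82 B2.

F0 9F 98 97 F0 9F 9A 8A EA 86 86 C9 99 D9 81 E1 82 B2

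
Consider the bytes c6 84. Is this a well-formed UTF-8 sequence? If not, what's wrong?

valid

Leading byte 0xC6 = 11000110 → 2-byte form.
Continuation bytes 0x84=10000100 all match 10xxxxxx.
Decoded value 0x184 is ≥ 0x80 (shortest form) and not a surrogate.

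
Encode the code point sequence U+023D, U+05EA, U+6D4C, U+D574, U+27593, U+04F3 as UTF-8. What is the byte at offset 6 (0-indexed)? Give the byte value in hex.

U+023D → 2-byte form C8 BD at offsets 0–1.
U+05EA → 2-byte form D7 AA at offsets 2–3.
U+6D4C → 3-byte form E6 B5 8C at offsets 4–6.
Offset 6 falls in char 3's range; it's byte 3 of E6 B5 8C = 0x8C.

0x8C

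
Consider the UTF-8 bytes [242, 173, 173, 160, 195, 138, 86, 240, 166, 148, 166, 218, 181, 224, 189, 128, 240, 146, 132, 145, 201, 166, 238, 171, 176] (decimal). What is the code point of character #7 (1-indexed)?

Offset 0: leading byte 0xF2 = 11110010 → 4-byte char #1 = F2 AD AD A0.
Offset 4: leading byte 0xC3 = 11000011 → 2-byte char #2 = C3 8A.
Offset 6: leading byte 0x56 = 01010110 → 1-byte char #3 = 56.
Offset 7: leading byte 0xF0 = 11110000 → 4-byte char #4 = F0 A6 94 A6.
Offset 11: leading byte 0xDA = 11011010 → 2-byte char #5 = DA B5.
Offset 13: leading byte 0xE0 = 11100000 → 3-byte char #6 = E0 BD 80.
Offset 16: leading byte 0xF0 = 11110000 → 4-byte char #7 = F0 92 84 91.
Leading byte 0xF0 = 11110000 matches 11110xxx → 4-byte sequence.
Byte 1: 0xF0 = 11110000, payload 000 (3 bits).
Byte 2: 0x92 = 10010010 (10xxxxxx ✓), payload 010010.
Byte 3: 0x84 = 10000100 (10xxxxxx ✓), payload 000100.
Byte 4: 0x91 = 10010001 (10xxxxxx ✓), payload 010001.
Concatenate: 000010010000100010001 = 0x12111 (21 bits → U+12111).

U+12111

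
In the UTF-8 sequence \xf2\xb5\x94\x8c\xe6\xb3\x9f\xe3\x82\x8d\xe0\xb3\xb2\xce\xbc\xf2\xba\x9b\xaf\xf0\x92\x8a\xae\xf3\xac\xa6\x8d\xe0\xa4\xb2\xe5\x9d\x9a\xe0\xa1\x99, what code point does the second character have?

U+6CDF

Offset 0: leading byte 0xF2 = 11110010 → 4-byte char #1 = F2 B5 94 8C.
Offset 4: leading byte 0xE6 = 11100110 → 3-byte char #2 = E6 B3 9F.
Leading byte 0xE6 = 11100110 matches 1110xxxx → 3-byte sequence.
Byte 1: 0xE6 = 11100110, payload 0110 (4 bits).
Byte 2: 0xB3 = 10110011 (10xxxxxx ✓), payload 110011.
Byte 3: 0x9F = 10011111 (10xxxxxx ✓), payload 011111.
Concatenate: 0110110011011111 = 0x6CDF (16 bits → U+6CDF).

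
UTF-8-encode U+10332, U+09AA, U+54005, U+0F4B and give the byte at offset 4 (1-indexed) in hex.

0xB2

1-indexed offset 4 is 0-indexed offset 3.
U+10332 → 4-byte form F0 90 8C B2 at offsets 0–3.
Offset 3 falls in char 1's range; it's byte 4 of F0 90 8C B2 = 0xB2.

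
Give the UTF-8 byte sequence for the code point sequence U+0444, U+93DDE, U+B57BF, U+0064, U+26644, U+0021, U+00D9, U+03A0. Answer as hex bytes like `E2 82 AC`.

D1 84 F2 93 B7 9E F2 B5 9E BF 64 F0 A6 99 84 21 C3 99 CE A0

U+0444: 2-byte form → D1 84.
U+93DDE: 4-byte form → F2 93 B7 9E.
U+B57BF: 4-byte form → F2 B5 9E BF.
U+0064: 1-byte form → 64.
U+26644: 4-byte form → F0 A6 99 84.
U+0021: 1-byte form → 21.
U+00D9: 2-byte form → C3 99.
U+03A0: 2-byte form → CE A0.
Concatenated (20 bytes): D1 84 F2 93 B7 9E F2 B5 9E BF 64 F0 A6 99 84 21 C3 99 CE A0.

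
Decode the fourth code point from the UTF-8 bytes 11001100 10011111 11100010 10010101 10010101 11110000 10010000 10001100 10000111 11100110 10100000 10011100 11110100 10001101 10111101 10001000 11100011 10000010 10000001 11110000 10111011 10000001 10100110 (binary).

U+681C

Offset 0: leading byte 0xCC = 11001100 → 2-byte char #1 = CC 9F.
Offset 2: leading byte 0xE2 = 11100010 → 3-byte char #2 = E2 95 95.
Offset 5: leading byte 0xF0 = 11110000 → 4-byte char #3 = F0 90 8C 87.
Offset 9: leading byte 0xE6 = 11100110 → 3-byte char #4 = E6 A0 9C.
Leading byte 0xE6 = 11100110 matches 1110xxxx → 3-byte sequence.
Byte 1: 0xE6 = 11100110, payload 0110 (4 bits).
Byte 2: 0xA0 = 10100000 (10xxxxxx ✓), payload 100000.
Byte 3: 0x9C = 10011100 (10xxxxxx ✓), payload 011100.
Concatenate: 0110100000011100 = 0x681C (16 bits → U+681C).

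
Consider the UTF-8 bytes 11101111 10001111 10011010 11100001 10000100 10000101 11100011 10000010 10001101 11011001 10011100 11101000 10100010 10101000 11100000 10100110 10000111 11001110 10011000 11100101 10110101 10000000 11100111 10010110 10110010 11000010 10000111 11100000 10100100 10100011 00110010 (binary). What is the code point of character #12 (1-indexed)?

Offset 0: leading byte 0xEF = 11101111 → 3-byte char #1 = EF 8F 9A.
Offset 3: leading byte 0xE1 = 11100001 → 3-byte char #2 = E1 84 85.
Offset 6: leading byte 0xE3 = 11100011 → 3-byte char #3 = E3 82 8D.
Offset 9: leading byte 0xD9 = 11011001 → 2-byte char #4 = D9 9C.
Offset 11: leading byte 0xE8 = 11101000 → 3-byte char #5 = E8 A2 A8.
Offset 14: leading byte 0xE0 = 11100000 → 3-byte char #6 = E0 A6 87.
Offset 17: leading byte 0xCE = 11001110 → 2-byte char #7 = CE 98.
Offset 19: leading byte 0xE5 = 11100101 → 3-byte char #8 = E5 B5 80.
Offset 22: leading byte 0xE7 = 11100111 → 3-byte char #9 = E7 96 B2.
Offset 25: leading byte 0xC2 = 11000010 → 2-byte char #10 = C2 87.
Offset 27: leading byte 0xE0 = 11100000 → 3-byte char #11 = E0 A4 A3.
Offset 30: leading byte 0x32 = 00110010 → 1-byte char #12 = 32.
Leading byte 0x32 = 00110010 matches 0xxxxxxx → 1-byte sequence.
Byte 1: 0x32 = 00110010, payload 0110010 (7 bits).
Concatenate: 0110010 = 0x32 (7 bits → U+0032).

U+0032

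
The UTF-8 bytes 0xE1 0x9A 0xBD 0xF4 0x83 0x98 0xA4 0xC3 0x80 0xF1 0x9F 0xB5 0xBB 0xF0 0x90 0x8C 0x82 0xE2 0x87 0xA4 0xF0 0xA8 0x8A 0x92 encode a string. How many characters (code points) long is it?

Byte at offset 0: 0xE1 = 11100001 → 3-byte char (#1). Advance 3.
Byte at offset 3: 0xF4 = 11110100 → 4-byte char (#2). Advance 4.
Byte at offset 7: 0xC3 = 11000011 → 2-byte char (#3). Advance 2.
Byte at offset 9: 0xF1 = 11110001 → 4-byte char (#4). Advance 4.
Byte at offset 13: 0xF0 = 11110000 → 4-byte char (#5). Advance 4.
Byte at offset 17: 0xE2 = 11100010 → 3-byte char (#6). Advance 3.
Byte at offset 20: 0xF0 = 11110000 → 4-byte char (#7). Advance 4.
Reached end at offset 24 after 7 code points.

7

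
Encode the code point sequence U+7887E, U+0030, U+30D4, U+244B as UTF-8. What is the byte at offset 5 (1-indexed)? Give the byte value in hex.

0x30

1-indexed offset 5 is 0-indexed offset 4.
U+7887E → 4-byte form F1 B8 A1 BE at offsets 0–3.
U+0030 → 1-byte form 30 at offsets 4–4.
Offset 4 falls in char 2's range; it's byte 1 of 30 = 0x30.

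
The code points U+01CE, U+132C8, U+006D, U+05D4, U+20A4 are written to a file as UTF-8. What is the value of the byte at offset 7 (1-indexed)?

1-indexed offset 7 is 0-indexed offset 6.
U+01CE → 2-byte form C7 8E at offsets 0–1.
U+132C8 → 4-byte form F0 93 8B 88 at offsets 2–5.
U+006D → 1-byte form 6D at offsets 6–6.
Offset 6 falls in char 3's range; it's byte 1 of 6D = 0x6D.

0x6D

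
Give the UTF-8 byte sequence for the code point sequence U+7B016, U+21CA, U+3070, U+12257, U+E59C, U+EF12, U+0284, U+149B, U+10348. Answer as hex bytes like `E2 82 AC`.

F1 BB 80 96 E2 87 8A E3 81 B0 F0 92 89 97 EE 96 9C EE BC 92 CA 84 E1 92 9B F0 90 8D 88

U+7B016: 4-byte form → F1 BB 80 96.
U+21CA: 3-byte form → E2 87 8A.
U+3070: 3-byte form → E3 81 B0.
U+12257: 4-byte form → F0 92 89 97.
U+E59C: 3-byte form → EE 96 9C.
U+EF12: 3-byte form → EE BC 92.
U+0284: 2-byte form → CA 84.
U+149B: 3-byte form → E1 92 9B.
U+10348: 4-byte form → F0 90 8D 88.
Concatenated (29 bytes): F1 BB 80 96 E2 87 8A E3 81 B0 F0 92 89 97 EE 96 9C EE BC 92 CA 84 E1 92 9B F0 90 8D 88.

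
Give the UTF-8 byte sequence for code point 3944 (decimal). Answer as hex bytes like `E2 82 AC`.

E0 BD A8

U+0F68 = 0xF68 = 3944 decimal. In range U+0800–U+FFFF → 3-byte form: 1110xxxx 10xxxxxx 10xxxxxx.
Binary (16 bits): 0000111101101000.
Split 4+6+6: 0000 | 111101 | 101000.
Byte 1: 11100000 = 0xE0.
Byte 2: 10111101 = 0xBD.
Byte 3: 10101000 = 0xA8.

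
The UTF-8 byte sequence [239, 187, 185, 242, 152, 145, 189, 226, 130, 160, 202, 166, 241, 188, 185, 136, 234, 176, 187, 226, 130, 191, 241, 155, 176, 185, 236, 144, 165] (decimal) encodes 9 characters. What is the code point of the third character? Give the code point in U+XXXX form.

Offset 0: leading byte 0xEF = 11101111 → 3-byte char #1 = EF BB B9.
Offset 3: leading byte 0xF2 = 11110010 → 4-byte char #2 = F2 98 91 BD.
Offset 7: leading byte 0xE2 = 11100010 → 3-byte char #3 = E2 82 A0.
Leading byte 0xE2 = 11100010 matches 1110xxxx → 3-byte sequence.
Byte 1: 0xE2 = 11100010, payload 0010 (4 bits).
Byte 2: 0x82 = 10000010 (10xxxxxx ✓), payload 000010.
Byte 3: 0xA0 = 10100000 (10xxxxxx ✓), payload 100000.
Concatenate: 0010000010100000 = 0x20A0 (16 bits → U+20A0).

U+20A0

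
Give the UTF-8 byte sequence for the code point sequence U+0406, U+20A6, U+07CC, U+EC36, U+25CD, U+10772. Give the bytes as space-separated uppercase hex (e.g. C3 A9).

D0 86 E2 82 A6 DF 8C EE B0 B6 E2 97 8D F0 90 9D B2

U+0406: 2-byte form → D0 86.
U+20A6: 3-byte form → E2 82 A6.
U+07CC: 2-byte form → DF 8C.
U+EC36: 3-byte form → EE B0 B6.
U+25CD: 3-byte form → E2 97 8D.
U+10772: 4-byte form → F0 90 9D B2.
Concatenated (17 bytes): D0 86 E2 82 A6 DF 8C EE B0 B6 E2 97 8D F0 90 9D B2.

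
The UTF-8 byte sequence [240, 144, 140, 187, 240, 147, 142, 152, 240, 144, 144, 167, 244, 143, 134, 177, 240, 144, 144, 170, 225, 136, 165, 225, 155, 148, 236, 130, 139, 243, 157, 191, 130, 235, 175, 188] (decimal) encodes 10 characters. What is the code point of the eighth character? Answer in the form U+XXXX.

U+C08B

Offset 0: leading byte 0xF0 = 11110000 → 4-byte char #1 = F0 90 8C BB.
Offset 4: leading byte 0xF0 = 11110000 → 4-byte char #2 = F0 93 8E 98.
Offset 8: leading byte 0xF0 = 11110000 → 4-byte char #3 = F0 90 90 A7.
Offset 12: leading byte 0xF4 = 11110100 → 4-byte char #4 = F4 8F 86 B1.
Offset 16: leading byte 0xF0 = 11110000 → 4-byte char #5 = F0 90 90 AA.
Offset 20: leading byte 0xE1 = 11100001 → 3-byte char #6 = E1 88 A5.
Offset 23: leading byte 0xE1 = 11100001 → 3-byte char #7 = E1 9B 94.
Offset 26: leading byte 0xEC = 11101100 → 3-byte char #8 = EC 82 8B.
Leading byte 0xEC = 11101100 matches 1110xxxx → 3-byte sequence.
Byte 1: 0xEC = 11101100, payload 1100 (4 bits).
Byte 2: 0x82 = 10000010 (10xxxxxx ✓), payload 000010.
Byte 3: 0x8B = 10001011 (10xxxxxx ✓), payload 001011.
Concatenate: 1100000010001011 = 0xC08B (16 bits → U+C08B).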